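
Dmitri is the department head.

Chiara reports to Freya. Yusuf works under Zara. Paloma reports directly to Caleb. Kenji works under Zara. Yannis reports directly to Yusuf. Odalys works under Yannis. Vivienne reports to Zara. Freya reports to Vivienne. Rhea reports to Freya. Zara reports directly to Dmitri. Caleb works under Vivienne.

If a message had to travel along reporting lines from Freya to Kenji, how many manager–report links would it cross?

Freya is 2 levels below Zara, and Kenji is 1 level below Zara (their lowest common manager). The shortest path runs up from Freya to Zara and back down to Kenji: 2 + 1 = 3 links.

3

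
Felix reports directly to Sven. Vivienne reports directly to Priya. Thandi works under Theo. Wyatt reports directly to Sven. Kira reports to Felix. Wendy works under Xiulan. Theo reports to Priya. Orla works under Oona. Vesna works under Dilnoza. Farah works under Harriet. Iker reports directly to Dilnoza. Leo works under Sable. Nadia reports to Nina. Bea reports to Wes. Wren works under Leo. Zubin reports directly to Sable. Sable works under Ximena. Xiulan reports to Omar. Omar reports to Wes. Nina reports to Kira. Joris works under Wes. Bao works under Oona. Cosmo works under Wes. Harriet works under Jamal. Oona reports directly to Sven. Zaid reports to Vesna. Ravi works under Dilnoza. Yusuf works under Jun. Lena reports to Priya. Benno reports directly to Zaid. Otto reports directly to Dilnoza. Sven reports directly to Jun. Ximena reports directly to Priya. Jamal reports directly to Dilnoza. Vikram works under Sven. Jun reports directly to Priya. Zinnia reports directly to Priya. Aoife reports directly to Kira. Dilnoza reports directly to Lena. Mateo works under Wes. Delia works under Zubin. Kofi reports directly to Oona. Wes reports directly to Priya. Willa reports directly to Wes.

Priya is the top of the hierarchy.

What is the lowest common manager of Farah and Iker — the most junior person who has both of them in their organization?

Farah's chain of managers is Harriet, Jamal, Dilnoza, Lena, Priya. Iker's chain of managers is Dilnoza, Lena, Priya. The first manager that appears in both chains is Dilnoza.

Dilnoza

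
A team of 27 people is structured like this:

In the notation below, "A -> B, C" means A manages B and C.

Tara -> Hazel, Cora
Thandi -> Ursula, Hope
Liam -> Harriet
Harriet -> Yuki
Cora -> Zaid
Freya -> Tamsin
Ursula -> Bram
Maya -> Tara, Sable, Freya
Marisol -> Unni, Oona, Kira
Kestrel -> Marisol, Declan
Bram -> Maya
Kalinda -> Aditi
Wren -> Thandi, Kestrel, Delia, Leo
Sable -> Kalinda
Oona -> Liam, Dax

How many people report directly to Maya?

3

Maya directly manages Tara, Sable, Freya. That is 3 direct reports.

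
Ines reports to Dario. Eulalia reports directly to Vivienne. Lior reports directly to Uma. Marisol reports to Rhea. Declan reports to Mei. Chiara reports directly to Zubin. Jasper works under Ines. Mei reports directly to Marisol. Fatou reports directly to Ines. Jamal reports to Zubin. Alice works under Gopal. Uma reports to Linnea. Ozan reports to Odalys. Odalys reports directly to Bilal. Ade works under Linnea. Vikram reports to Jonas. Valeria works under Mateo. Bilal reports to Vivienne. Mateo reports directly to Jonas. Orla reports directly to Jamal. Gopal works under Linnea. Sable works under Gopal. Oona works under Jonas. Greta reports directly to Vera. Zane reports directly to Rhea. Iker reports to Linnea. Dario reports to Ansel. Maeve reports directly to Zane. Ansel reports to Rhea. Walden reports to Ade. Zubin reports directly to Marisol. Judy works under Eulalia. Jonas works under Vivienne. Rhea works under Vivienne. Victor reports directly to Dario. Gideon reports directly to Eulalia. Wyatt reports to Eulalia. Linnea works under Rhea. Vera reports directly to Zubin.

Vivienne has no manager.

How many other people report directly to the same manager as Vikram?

2

Vikram reports to Jonas. Jonas's other direct reports are Oona, Mateo — 2 peers.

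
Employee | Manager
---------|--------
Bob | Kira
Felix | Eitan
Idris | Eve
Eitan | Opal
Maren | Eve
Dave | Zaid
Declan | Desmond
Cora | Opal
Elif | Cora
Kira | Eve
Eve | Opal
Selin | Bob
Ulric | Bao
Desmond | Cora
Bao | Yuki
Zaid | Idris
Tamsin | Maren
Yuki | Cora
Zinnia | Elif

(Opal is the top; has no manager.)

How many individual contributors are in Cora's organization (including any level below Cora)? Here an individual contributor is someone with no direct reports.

3

The people in Cora's organization with no one reporting to them are Ulric, Zinnia, Declan. That is 3.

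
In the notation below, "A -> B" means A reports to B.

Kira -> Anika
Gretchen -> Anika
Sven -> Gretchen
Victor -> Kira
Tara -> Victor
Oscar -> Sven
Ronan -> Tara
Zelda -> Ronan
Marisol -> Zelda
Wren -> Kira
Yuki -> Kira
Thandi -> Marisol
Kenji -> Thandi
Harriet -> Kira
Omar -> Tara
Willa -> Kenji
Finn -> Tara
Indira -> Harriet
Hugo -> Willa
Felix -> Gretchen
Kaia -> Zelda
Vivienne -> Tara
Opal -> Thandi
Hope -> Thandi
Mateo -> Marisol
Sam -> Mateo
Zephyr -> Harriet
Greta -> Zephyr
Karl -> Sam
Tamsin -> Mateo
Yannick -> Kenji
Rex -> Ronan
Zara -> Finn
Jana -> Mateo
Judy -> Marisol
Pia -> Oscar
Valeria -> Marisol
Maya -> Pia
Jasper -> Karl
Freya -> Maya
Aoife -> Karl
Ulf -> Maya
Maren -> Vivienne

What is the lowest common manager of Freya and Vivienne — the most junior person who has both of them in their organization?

Freya's chain of managers is Maya, Pia, Oscar, Sven, Gretchen, Anika. Vivienne's chain of managers is Tara, Victor, Kira, Anika. The first manager that appears in both chains is Anika.

Anika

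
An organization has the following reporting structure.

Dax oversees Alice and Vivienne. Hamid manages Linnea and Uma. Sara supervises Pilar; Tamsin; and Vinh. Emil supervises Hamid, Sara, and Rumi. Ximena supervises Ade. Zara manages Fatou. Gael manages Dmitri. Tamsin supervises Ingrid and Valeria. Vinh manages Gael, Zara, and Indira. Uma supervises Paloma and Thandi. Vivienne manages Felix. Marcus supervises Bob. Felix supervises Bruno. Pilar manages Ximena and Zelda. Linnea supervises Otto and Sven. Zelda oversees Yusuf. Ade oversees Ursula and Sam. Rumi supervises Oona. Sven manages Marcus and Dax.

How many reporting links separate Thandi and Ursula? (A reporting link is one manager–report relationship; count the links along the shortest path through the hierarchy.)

Thandi is 3 levels below Emil, and Ursula is 5 levels below Emil (their lowest common manager). The shortest path runs up from Thandi to Emil and back down to Ursula: 3 + 5 = 8 links.

8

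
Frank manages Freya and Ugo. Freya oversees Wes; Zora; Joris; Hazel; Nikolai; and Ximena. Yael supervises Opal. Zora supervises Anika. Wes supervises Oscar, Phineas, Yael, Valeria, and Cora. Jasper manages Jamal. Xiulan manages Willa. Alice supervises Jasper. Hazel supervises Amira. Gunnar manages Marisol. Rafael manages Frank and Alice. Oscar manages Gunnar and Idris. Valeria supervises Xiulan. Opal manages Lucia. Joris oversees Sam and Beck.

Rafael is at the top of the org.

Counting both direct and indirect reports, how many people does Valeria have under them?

Valeria directly manages Xiulan. Under Xiulan: Willa (1). That's 2 in total.

2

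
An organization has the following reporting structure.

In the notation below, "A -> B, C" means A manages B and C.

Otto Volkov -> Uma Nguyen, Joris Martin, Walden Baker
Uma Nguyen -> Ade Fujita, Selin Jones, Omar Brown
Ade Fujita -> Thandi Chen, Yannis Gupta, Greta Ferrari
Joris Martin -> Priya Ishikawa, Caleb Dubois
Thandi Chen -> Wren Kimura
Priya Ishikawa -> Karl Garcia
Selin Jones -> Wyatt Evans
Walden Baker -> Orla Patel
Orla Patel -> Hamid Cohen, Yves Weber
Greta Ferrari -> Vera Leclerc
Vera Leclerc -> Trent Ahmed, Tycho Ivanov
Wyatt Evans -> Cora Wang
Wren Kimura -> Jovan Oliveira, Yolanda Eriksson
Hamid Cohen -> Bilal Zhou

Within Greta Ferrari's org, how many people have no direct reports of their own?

The people in Greta Ferrari's organization with no one reporting to them are Tycho Ivanov, Trent Ahmed. That is 2.

2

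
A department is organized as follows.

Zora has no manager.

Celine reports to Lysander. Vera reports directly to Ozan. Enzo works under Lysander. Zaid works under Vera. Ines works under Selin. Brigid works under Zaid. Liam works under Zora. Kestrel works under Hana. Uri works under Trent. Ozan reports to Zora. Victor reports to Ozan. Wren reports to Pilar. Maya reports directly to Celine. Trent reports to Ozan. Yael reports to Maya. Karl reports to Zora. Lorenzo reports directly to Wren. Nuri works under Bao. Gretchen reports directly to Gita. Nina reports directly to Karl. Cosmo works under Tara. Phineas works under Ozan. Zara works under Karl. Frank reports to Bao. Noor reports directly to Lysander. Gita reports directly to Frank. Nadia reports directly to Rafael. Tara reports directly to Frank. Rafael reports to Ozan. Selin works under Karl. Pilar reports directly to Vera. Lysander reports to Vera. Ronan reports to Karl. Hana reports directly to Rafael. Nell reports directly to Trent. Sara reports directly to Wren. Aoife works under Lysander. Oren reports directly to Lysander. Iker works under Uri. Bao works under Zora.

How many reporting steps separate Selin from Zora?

2

Chain from Selin up to Zora: Selin → Karl → Zora. That is 2 steps up, so Selin is 2 levels below Zora.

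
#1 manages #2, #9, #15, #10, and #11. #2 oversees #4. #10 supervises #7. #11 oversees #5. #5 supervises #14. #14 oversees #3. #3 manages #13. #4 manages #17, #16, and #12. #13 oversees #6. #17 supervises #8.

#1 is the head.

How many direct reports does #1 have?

#1 directly manages #2, #10, #11, #9, #15. That is 5 direct reports.

5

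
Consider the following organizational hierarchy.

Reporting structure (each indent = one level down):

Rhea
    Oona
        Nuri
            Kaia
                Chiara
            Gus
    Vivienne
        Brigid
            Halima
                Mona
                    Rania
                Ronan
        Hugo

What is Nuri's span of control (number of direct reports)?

Nuri directly manages Kaia, Gus. That is 2 direct reports.

2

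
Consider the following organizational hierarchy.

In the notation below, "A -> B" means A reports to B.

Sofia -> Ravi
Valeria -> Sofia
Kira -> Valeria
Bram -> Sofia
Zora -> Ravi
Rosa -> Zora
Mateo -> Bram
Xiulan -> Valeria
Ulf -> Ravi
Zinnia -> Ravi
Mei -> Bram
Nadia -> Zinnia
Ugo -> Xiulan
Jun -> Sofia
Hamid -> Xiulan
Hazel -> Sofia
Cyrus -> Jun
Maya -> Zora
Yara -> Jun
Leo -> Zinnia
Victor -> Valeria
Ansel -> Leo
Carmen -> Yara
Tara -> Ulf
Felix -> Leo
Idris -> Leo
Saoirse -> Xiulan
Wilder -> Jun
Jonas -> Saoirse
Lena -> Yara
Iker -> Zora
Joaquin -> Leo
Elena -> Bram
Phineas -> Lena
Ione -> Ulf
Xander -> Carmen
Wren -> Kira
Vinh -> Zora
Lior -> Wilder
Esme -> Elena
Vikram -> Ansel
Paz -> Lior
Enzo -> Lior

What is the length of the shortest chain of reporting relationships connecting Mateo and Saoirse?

Mateo is 2 levels below Sofia, and Saoirse is 3 levels below Sofia (their lowest common manager). The shortest path runs up from Mateo to Sofia and back down to Saoirse: 2 + 3 = 5 links.

5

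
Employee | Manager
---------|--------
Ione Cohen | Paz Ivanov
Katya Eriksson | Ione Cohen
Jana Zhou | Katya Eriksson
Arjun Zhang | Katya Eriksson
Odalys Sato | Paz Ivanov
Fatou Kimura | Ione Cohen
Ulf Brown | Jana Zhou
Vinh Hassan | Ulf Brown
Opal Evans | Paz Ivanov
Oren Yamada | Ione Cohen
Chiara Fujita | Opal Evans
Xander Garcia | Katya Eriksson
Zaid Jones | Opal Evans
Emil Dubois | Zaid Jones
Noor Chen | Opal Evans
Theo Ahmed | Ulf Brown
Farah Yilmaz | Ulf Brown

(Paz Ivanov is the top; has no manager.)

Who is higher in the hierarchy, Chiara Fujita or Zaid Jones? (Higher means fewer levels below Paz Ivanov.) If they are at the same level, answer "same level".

same level

Both Chiara Fujita and Zaid Jones are 2 levels below Paz Ivanov.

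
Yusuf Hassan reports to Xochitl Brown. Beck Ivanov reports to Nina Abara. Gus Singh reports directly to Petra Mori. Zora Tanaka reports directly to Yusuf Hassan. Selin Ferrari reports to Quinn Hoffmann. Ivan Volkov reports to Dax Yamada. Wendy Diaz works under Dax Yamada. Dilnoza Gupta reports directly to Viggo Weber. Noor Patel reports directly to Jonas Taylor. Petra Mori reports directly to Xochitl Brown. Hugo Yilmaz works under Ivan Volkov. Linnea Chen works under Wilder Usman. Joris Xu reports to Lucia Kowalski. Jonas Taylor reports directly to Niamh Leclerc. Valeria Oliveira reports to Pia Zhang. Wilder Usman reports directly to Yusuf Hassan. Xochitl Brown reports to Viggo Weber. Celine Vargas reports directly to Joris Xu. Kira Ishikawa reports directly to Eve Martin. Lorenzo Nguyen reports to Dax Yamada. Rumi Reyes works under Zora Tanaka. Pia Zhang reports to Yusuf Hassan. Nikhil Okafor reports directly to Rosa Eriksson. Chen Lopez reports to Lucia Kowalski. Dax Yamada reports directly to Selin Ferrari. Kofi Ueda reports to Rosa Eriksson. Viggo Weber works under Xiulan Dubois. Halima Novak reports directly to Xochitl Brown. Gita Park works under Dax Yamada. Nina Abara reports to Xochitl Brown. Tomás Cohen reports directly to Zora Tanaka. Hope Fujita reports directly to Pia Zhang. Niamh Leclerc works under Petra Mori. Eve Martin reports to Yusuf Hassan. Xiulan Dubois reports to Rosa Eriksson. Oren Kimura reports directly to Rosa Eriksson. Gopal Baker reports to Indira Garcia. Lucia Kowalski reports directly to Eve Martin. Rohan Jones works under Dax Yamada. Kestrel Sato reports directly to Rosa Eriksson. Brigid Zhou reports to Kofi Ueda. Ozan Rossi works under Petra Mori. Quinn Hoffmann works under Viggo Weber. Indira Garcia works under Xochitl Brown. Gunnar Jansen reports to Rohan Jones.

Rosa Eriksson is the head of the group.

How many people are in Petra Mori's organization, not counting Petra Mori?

5

Petra Mori directly manages Ozan Rossi, Niamh Leclerc, Gus Singh. Ozan Rossi has no reports. Under Niamh Leclerc: Jonas Taylor, Noor Patel (2). Gus Singh has no reports. So Petra Mori's organization is 3 direct reports plus everyone under them: 1 + 3 + 1 = 5.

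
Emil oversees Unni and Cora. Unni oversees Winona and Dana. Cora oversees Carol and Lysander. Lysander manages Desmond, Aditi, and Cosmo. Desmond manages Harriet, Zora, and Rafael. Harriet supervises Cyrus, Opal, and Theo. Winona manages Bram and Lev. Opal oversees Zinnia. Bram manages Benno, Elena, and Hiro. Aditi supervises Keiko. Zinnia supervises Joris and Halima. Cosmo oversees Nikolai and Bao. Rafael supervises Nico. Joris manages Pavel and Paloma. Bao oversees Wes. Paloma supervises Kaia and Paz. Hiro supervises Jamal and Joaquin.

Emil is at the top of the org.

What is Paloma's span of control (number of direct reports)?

2

Paloma directly manages Kaia, Paz. That is 2 direct reports.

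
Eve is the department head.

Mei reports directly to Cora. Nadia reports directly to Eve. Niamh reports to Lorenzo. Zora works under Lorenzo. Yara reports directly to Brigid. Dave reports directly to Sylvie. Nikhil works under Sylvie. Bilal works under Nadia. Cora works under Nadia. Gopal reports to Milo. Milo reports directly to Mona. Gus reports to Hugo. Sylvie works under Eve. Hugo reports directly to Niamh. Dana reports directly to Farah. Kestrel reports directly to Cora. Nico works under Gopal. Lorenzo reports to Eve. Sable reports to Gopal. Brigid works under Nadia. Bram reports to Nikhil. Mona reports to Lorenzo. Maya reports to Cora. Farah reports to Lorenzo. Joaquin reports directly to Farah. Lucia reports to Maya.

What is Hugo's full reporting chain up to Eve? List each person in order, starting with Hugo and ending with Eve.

Hugo reports to Niamh. Niamh reports to Lorenzo. Lorenzo reports to Eve. Eve is at the top.

Hugo -> Niamh -> Lorenzo -> Eve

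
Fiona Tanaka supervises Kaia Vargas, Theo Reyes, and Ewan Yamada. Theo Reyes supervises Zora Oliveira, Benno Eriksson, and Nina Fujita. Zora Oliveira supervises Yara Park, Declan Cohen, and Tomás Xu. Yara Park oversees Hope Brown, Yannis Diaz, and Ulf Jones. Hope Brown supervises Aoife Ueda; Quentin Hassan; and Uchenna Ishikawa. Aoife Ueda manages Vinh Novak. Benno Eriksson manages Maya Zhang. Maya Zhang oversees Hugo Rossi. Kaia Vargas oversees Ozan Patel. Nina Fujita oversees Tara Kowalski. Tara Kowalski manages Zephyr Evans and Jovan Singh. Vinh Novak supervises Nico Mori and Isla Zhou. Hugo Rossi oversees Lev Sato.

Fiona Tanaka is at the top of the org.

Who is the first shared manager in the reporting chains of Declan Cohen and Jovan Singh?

Declan Cohen's chain of managers is Zora Oliveira, Theo Reyes, Fiona Tanaka. Jovan Singh's chain of managers is Tara Kowalski, Nina Fujita, Theo Reyes, Fiona Tanaka. The first manager that appears in both chains is Theo Reyes.

Theo Reyes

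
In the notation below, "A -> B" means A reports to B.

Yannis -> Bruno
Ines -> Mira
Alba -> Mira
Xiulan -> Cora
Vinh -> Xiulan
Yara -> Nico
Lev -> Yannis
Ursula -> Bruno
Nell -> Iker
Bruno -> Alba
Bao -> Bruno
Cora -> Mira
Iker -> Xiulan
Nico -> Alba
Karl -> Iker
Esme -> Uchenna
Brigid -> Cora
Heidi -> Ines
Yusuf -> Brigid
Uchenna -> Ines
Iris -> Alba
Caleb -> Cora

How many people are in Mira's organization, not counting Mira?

Mira directly manages Alba, Cora, Ines. Under Alba: Nico, Yara, Iris, Bruno, Ursula, Bao, Yannis, Lev (8). Under Cora: Caleb, Brigid, Yusuf, Xiulan, Iker, Nell, Karl, Vinh (8). Under Ines: Uchenna, Esme, Heidi (3). So Mira's organization is 3 direct reports plus everyone under them: 9 + 9 + 4 = 22.

22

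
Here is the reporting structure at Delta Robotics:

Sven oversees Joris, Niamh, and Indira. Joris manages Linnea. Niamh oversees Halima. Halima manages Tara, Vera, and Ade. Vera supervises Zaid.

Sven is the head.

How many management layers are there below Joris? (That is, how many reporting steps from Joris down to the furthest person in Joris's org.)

The longest chain under Joris runs Joris → Linnea, which is 1 level below Joris.

1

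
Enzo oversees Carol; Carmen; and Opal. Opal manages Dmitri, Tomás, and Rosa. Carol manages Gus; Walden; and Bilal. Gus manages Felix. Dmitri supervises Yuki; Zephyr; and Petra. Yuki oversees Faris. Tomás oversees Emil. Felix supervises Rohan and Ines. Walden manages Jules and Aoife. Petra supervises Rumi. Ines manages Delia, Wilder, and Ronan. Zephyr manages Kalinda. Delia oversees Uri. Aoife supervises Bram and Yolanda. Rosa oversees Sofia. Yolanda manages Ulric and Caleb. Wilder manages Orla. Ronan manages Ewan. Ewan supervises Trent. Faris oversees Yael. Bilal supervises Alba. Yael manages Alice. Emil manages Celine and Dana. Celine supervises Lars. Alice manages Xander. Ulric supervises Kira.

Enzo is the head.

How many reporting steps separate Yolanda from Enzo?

Chain from Yolanda up to Enzo: Yolanda → Aoife → Walden → Carol → Enzo. That is 4 steps up, so Yolanda is 4 levels below Enzo.

4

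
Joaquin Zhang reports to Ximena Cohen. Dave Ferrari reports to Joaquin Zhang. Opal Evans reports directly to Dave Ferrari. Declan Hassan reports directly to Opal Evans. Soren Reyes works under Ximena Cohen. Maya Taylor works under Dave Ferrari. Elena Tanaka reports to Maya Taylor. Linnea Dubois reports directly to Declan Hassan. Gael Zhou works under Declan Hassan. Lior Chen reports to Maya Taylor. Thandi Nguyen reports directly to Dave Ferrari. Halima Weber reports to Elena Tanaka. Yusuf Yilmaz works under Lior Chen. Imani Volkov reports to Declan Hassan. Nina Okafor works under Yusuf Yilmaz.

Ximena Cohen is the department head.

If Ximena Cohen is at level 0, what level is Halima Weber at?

5

Chain from Halima Weber up to Ximena Cohen: Halima Weber → Elena Tanaka → Maya Taylor → Dave Ferrari → Joaquin Zhang → Ximena Cohen. That is 5 steps up, so Halima Weber is 5 levels below Ximena Cohen.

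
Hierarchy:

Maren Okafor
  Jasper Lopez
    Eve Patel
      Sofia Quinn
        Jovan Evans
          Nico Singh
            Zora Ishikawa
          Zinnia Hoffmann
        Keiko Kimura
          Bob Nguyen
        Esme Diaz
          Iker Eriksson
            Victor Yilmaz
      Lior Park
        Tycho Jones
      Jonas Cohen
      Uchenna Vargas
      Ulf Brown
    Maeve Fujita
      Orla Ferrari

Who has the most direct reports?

Eve Patel

Direct-report counts: Maren Okafor has 1; Jasper Lopez has 2; Maeve Fujita has 1; Eve Patel has 5; Lior Park has 1; Sofia Quinn has 3; Esme Diaz has 1; Iker Eriksson has 1; Keiko Kimura has 1; Jovan Evans has 2; Nico Singh has 1. The largest is 5, held by Eve Patel.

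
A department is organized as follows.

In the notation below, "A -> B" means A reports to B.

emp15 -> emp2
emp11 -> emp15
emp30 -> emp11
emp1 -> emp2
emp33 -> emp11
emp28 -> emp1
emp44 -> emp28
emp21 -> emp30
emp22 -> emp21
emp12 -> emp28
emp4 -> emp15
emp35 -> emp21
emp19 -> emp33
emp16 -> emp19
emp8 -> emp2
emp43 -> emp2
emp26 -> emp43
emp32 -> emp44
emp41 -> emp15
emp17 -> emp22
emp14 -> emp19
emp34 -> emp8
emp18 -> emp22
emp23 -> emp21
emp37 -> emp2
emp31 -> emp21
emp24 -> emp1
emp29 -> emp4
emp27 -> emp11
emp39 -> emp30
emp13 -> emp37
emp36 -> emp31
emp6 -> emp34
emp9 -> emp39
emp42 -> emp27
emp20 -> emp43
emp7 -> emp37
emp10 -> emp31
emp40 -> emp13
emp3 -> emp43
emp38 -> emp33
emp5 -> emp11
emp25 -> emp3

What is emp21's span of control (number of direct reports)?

emp21 directly manages emp22, emp35, emp23, emp31. That is 4 direct reports.

4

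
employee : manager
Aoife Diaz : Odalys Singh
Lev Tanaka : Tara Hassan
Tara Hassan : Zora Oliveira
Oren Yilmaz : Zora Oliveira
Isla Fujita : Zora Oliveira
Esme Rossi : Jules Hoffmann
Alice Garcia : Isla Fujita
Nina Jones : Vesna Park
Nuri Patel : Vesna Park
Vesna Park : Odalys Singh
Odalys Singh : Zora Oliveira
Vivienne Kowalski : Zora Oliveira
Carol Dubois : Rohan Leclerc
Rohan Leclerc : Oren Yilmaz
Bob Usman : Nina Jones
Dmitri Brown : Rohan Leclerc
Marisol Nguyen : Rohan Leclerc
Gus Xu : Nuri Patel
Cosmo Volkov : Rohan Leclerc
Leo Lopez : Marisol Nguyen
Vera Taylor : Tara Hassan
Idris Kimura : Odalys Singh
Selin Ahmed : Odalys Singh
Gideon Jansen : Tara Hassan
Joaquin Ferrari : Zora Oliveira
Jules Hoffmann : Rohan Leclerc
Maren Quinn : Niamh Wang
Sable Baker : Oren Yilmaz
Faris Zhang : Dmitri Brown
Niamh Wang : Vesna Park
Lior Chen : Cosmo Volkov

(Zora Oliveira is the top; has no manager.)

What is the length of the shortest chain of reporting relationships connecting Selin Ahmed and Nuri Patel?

3

Selin Ahmed is 1 level below Odalys Singh, and Nuri Patel is 2 levels below Odalys Singh (their lowest common manager). The shortest path runs up from Selin Ahmed to Odalys Singh and back down to Nuri Patel: 1 + 2 = 3 links.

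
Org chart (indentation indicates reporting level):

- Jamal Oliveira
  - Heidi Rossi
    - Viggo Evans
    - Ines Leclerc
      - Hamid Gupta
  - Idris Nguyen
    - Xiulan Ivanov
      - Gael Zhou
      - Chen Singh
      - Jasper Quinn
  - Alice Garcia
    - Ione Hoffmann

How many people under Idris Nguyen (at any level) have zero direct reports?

The people in Idris Nguyen's organization with no one reporting to them are Jasper Quinn, Chen Singh, Gael Zhou. That is 3.

3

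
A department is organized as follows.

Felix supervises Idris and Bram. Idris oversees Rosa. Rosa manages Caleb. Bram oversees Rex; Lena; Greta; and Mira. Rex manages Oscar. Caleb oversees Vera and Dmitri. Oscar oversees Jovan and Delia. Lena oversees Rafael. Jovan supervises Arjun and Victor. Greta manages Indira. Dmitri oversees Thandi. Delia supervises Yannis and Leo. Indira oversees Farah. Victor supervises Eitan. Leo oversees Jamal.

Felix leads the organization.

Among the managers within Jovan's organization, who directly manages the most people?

Jovan

Direct-report counts within Jovan's organization: Jovan has 2; Victor has 1. The largest is 2, held by Jovan.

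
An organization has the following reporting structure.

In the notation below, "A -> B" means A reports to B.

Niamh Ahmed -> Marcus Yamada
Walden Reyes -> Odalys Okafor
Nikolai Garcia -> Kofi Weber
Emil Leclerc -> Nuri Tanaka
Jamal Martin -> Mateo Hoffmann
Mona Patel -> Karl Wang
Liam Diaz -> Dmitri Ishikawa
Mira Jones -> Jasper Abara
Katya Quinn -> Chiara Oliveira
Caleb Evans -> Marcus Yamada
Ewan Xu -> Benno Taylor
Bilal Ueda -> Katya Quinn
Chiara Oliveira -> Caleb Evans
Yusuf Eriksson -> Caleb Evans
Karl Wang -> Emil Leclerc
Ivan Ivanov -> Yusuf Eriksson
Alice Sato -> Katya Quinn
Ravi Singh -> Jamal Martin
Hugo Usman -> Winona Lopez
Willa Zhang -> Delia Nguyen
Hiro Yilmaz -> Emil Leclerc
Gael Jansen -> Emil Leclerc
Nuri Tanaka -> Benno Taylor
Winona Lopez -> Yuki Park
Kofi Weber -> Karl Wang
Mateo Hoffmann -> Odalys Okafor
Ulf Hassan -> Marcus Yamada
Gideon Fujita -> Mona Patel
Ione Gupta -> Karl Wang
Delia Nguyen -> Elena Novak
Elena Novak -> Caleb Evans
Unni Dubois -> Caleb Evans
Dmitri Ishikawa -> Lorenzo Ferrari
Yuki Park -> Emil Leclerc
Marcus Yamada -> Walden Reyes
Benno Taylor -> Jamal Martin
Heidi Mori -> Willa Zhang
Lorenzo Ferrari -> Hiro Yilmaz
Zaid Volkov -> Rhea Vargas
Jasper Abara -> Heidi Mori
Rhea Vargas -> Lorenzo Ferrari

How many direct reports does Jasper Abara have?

1

Jasper Abara directly manages Mira Jones. That is 1 direct report.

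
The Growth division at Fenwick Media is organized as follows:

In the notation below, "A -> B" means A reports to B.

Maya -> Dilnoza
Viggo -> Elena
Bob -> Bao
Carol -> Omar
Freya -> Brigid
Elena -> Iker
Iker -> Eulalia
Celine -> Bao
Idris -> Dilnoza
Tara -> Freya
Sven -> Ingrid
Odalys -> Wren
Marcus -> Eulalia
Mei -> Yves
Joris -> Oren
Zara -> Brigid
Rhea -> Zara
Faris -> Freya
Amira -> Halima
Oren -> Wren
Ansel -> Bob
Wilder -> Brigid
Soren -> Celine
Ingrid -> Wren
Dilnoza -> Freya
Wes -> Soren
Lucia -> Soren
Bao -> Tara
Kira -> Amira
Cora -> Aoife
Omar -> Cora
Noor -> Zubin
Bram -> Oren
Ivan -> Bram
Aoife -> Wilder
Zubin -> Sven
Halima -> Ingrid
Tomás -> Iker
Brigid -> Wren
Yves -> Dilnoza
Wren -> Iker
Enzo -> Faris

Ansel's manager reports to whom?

Bao

Ansel reports to Bob, and Bob reports to Bao. So Ansel's skip-level manager is Bao.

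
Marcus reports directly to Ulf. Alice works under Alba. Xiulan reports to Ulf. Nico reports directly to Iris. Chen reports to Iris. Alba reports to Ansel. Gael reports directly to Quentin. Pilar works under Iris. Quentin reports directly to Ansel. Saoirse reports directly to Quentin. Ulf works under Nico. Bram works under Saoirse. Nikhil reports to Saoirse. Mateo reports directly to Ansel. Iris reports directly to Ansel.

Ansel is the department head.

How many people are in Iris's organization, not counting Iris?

6

Iris directly manages Nico, Chen, Pilar. Under Nico: Ulf, Xiulan, Marcus (3). Chen has no reports. Pilar has no reports. So Iris's organization is 3 direct reports plus everyone under them: 4 + 1 + 1 = 6.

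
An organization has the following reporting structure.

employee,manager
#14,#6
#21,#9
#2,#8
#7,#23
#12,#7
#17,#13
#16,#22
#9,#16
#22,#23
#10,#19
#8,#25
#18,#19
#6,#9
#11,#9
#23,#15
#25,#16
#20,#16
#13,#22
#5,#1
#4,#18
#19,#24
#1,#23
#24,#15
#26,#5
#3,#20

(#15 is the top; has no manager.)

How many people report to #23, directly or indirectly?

#23 directly manages #22, #1, #7. Under #22: #13, #17, #16, #9, #21, #6, #14, #11, #20, #3, #25, #8, #2 (13). Under #1: #5, #26 (2). Under #7: #12 (1). So #23's organization is 3 direct reports plus everyone under them: 14 + 3 + 2 = 19.

19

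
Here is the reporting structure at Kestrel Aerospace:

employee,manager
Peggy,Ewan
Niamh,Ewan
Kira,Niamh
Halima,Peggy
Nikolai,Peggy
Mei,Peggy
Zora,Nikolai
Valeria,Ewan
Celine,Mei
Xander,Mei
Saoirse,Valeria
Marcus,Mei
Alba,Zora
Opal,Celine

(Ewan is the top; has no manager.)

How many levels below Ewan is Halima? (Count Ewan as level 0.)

2

Chain from Halima up to Ewan: Halima → Peggy → Ewan. That is 2 steps up, so Halima is 2 levels below Ewan.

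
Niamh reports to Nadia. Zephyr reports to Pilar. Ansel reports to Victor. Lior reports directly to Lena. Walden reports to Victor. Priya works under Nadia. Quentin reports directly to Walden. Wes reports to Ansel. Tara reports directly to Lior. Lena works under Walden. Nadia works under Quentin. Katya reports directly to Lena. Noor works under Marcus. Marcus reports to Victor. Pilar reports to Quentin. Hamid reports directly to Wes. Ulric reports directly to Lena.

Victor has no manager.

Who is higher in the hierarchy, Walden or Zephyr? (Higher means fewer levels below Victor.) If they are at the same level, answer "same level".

Walden is 1 level below Victor; Zephyr is 4. Walden is higher.

Walden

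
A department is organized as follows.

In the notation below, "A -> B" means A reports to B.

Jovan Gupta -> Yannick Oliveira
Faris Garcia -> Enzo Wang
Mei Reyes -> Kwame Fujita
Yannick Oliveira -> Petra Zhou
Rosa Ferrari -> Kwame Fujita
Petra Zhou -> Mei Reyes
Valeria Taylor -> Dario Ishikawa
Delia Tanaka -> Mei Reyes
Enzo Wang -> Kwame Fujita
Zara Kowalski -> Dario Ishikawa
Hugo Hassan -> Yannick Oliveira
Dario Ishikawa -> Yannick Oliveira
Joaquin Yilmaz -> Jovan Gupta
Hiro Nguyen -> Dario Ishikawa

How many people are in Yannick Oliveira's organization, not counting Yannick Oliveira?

Yannick Oliveira directly manages Dario Ishikawa, Jovan Gupta, Hugo Hassan. Under Dario Ishikawa: Valeria Taylor, Zara Kowalski, Hiro Nguyen (3). Under Jovan Gupta: Joaquin Yilmaz (1). Hugo Hassan has no reports. So Yannick Oliveira's organization is 3 direct reports plus everyone under them: 4 + 2 + 1 = 7.

7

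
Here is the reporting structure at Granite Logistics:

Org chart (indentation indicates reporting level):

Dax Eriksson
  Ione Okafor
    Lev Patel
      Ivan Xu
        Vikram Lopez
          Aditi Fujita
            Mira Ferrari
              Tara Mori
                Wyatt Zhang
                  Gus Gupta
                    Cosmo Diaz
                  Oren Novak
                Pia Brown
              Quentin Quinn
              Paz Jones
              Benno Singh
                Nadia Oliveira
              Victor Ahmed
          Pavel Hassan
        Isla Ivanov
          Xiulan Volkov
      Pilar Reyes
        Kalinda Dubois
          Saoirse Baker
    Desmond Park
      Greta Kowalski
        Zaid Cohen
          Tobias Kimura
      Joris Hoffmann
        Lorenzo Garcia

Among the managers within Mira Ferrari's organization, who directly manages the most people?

Direct-report counts within Mira Ferrari's organization: Mira Ferrari has 5; Benno Singh has 1; Tara Mori has 2; Wyatt Zhang has 2; Gus Gupta has 1. The largest is 5, held by Mira Ferrari.

Mira Ferrari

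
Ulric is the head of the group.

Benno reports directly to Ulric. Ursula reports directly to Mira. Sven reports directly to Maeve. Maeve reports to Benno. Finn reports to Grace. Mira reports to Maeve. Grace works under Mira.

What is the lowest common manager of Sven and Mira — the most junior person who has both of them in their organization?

Maeve

Sven's chain of managers is Maeve, Benno, Ulric. Mira's chain of managers is Maeve, Benno, Ulric. The first manager that appears in both chains is Maeve.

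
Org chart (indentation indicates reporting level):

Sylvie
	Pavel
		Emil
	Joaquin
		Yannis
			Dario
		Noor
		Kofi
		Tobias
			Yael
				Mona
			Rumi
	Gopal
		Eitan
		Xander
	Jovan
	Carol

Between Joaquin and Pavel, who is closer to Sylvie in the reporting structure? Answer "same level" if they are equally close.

same level

Both Joaquin and Pavel are 1 level below Sylvie.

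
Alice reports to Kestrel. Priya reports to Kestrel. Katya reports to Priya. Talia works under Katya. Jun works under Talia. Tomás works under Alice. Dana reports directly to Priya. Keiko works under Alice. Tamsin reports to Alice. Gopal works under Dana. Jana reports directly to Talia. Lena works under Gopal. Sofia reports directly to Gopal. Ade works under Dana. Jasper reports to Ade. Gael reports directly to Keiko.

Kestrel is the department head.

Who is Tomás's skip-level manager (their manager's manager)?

Tomás reports to Alice, and Alice reports to Kestrel. So Tomás's skip-level manager is Kestrel.

Kestrel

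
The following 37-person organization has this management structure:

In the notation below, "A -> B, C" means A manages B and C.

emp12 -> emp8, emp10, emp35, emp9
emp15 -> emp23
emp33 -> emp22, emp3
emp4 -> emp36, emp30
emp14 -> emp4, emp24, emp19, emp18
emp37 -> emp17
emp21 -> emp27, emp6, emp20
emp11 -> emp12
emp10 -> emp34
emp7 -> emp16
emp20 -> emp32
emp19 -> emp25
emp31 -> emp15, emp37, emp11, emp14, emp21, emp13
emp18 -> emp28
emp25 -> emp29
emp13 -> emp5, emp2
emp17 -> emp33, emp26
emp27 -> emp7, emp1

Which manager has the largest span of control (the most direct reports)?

emp31

Direct-report counts: emp31 has 6; emp13 has 2; emp21 has 3; emp20 has 1; emp27 has 2; emp7 has 1; emp14 has 4; emp18 has 1; emp19 has 1; emp25 has 1; emp4 has 2; emp11 has 1; emp12 has 4; emp10 has 1; emp37 has 1; emp17 has 2; emp33 has 2; emp15 has 1. The largest is 6, held by emp31.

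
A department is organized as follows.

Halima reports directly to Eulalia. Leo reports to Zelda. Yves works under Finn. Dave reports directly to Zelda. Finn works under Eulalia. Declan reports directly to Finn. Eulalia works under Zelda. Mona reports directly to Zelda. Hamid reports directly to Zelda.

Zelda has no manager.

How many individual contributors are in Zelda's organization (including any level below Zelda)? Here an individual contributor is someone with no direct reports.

7

The people in Zelda's organization with no one reporting to them are Mona, Hamid, Dave, Halima, Yves, Declan, Leo. That is 7.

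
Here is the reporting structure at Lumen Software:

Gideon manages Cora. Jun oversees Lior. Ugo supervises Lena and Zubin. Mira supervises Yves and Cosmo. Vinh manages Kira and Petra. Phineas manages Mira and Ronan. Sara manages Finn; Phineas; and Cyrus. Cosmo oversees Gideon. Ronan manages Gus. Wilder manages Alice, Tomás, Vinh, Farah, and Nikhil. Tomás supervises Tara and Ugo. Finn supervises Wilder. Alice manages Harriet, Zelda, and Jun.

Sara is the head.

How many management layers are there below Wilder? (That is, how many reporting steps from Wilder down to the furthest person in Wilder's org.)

3

The longest chain under Wilder runs Wilder → Tomás → Ugo → Lena, which is 3 levels below Wilder.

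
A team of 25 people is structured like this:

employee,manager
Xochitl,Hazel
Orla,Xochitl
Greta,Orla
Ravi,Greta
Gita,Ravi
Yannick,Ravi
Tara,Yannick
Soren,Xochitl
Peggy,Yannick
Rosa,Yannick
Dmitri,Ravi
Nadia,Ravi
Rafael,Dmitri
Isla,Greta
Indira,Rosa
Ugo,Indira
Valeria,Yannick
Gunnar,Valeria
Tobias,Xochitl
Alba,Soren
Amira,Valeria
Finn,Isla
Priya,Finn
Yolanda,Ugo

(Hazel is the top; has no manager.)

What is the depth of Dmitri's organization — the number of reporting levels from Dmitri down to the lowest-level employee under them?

1

The longest chain under Dmitri runs Dmitri → Rafael, which is 1 level below Dmitri.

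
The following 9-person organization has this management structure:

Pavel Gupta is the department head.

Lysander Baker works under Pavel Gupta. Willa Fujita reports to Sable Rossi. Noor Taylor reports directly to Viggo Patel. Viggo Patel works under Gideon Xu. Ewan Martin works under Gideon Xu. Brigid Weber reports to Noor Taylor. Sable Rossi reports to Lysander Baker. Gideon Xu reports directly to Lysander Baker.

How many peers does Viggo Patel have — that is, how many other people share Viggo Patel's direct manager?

1

Viggo Patel reports to Gideon Xu. Gideon Xu's other direct reports are Ewan Martin — 1 peer.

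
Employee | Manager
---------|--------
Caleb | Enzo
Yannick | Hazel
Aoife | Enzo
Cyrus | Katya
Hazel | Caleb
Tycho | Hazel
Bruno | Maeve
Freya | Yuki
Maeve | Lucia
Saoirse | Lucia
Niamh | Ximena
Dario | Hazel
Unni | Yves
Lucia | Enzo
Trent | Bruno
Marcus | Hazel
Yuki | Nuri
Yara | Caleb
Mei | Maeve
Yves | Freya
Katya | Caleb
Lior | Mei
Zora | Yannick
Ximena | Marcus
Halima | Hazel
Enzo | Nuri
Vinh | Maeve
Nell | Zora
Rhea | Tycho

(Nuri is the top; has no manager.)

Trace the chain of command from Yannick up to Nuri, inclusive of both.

Yannick reports to Hazel. Hazel reports to Caleb. Caleb reports to Enzo. Enzo reports to Nuri. Nuri is at the top.

Yannick -> Hazel -> Caleb -> Enzo -> Nuri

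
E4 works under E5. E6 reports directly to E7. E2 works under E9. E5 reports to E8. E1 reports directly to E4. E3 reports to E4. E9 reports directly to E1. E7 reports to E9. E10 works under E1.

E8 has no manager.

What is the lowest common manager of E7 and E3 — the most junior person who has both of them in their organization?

E7's chain of managers is E9, E1, E4, E5, E8. E3's chain of managers is E4, E5, E8. The first manager that appears in both chains is E4.

E4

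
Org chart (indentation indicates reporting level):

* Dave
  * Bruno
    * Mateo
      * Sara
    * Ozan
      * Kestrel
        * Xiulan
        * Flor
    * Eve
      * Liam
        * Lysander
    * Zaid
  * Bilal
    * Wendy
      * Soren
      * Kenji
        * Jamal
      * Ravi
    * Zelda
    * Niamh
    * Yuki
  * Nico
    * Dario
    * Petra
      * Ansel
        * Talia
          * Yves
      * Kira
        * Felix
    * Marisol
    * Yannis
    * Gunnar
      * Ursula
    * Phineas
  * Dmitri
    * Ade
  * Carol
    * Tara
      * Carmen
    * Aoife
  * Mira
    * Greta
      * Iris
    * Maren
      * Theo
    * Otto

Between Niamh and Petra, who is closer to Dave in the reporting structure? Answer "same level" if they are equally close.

same level

Both Niamh and Petra are 2 levels below Dave.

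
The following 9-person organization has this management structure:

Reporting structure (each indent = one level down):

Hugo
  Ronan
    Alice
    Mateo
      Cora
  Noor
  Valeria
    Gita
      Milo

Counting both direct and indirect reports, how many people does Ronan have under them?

3

Ronan directly manages Alice, Mateo. Alice has no reports. Under Mateo: Cora (1). So Ronan's organization is 2 direct reports plus everyone under them: 1 + 2 = 3.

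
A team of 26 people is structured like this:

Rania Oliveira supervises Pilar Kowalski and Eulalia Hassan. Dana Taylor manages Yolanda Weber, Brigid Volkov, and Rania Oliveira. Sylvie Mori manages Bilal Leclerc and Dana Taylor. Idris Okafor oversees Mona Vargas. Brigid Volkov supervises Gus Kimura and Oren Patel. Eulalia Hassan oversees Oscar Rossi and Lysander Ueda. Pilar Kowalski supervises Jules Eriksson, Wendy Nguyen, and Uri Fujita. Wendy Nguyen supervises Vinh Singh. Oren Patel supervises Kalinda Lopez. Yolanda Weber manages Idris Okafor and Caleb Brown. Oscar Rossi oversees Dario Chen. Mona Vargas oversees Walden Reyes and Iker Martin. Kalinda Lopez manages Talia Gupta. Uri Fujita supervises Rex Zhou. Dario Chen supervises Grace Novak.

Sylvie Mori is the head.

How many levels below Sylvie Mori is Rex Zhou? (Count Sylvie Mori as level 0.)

Chain from Rex Zhou up to Sylvie Mori: Rex Zhou → Uri Fujita → Pilar Kowalski → Rania Oliveira → Dana Taylor → Sylvie Mori. That is 5 steps up, so Rex Zhou is 5 levels below Sylvie Mori.

5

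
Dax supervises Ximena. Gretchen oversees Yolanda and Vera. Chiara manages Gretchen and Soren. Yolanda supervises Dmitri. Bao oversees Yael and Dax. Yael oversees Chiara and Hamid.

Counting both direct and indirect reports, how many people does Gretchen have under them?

Gretchen directly manages Yolanda, Vera. Under Yolanda: Dmitri (1). Vera has no reports. So Gretchen's organization is 2 direct reports plus everyone under them: 2 + 1 = 3.

3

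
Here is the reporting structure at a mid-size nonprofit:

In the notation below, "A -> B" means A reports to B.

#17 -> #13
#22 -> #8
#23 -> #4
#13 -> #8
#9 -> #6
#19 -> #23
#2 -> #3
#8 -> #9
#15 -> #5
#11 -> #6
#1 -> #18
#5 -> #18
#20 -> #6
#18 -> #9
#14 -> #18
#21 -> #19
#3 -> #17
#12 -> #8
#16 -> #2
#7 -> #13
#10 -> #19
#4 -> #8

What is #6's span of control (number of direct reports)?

#6 directly manages #9, #11, #20. That is 3 direct reports.

3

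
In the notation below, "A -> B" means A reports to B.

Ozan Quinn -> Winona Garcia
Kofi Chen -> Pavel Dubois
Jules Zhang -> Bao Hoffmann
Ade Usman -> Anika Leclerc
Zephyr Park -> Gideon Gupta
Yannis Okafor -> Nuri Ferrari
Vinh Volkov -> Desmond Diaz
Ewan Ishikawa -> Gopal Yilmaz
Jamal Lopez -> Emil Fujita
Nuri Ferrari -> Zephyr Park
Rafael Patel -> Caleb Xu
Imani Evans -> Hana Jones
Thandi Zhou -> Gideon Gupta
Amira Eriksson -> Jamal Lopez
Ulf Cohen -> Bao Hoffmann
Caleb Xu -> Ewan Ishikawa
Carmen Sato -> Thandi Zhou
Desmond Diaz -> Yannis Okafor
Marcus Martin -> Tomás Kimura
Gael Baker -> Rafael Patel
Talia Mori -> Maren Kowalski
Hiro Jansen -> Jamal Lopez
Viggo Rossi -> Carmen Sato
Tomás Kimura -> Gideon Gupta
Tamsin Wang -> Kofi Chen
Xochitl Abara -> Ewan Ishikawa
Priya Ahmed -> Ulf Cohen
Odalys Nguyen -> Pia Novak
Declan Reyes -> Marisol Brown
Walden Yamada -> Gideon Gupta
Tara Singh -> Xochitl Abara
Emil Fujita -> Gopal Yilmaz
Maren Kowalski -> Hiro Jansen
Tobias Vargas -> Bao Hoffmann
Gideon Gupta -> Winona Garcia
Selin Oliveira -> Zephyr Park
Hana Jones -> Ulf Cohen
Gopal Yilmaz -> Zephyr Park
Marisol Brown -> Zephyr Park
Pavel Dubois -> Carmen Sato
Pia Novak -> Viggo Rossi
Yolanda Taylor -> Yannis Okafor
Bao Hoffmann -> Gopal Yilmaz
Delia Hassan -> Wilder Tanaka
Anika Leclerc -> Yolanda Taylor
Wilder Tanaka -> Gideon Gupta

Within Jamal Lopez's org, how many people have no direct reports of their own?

2

The people in Jamal Lopez's organization with no one reporting to them are Amira Eriksson, Talia Mori. That is 2.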